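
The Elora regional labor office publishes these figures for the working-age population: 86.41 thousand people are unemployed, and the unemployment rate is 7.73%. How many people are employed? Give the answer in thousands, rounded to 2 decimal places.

About 1,031.44 thousand are employed.

Labor force = U / u = 86.41 / 0.0773 ≈ 1,117.85 thousand.
Employed = labor force − unemployed = 1,117.85 − 86.41 = 1,031.44 thousand.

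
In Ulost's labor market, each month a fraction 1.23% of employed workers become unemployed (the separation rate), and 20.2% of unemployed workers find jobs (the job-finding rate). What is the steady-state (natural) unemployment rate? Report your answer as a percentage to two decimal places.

Steady-state unemployment rate ≈ 5.74%.

At steady state the flows balance: s·E = f·U, so U/(E+U) = s/(s+f).
u* = 1.23 / (1.23 + 20.2) = 1.23 / 21.43 = 5.74%.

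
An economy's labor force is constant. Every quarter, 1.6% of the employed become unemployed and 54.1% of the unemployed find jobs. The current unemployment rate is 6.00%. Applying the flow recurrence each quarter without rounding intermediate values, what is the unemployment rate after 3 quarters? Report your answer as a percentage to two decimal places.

With a fixed labor force, u_{t+1} = u_t + s·(1−u_t) − f·u_t = u_t·(1−s−f) + s.
Here 1−s−f = 0.443 and s = 0.016.
u_1 = 0.060000 × 0.443 + 0.016 = 0.042580.
u_2 = 0.042580 × 0.443 + 0.016 = 0.034863.
u_3 = 0.034863 × 0.443 + 0.016 = 0.031444.

Unemployment rate after three quarters ≈ 3.14%.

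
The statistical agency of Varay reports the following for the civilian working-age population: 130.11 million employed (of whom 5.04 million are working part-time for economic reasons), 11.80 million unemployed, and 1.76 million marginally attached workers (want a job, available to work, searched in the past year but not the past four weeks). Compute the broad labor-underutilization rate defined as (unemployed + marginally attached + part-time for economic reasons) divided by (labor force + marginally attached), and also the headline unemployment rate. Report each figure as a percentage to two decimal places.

Labor force = 130.11 + 11.80 = 141.91 million.
Numerator = 11.80 + 1.76 + 5.04 = 18.60 million.
Denominator = 141.91 + 1.76 = 143.67 million.
Broad rate = 18.60 / 143.67 = 12.95%.
Headline unemployment rate = 11.80 / 141.91 = 8.32%.

Broad underutilization rate ≈ 12.95%; headline unemployment rate ≈ 8.32%.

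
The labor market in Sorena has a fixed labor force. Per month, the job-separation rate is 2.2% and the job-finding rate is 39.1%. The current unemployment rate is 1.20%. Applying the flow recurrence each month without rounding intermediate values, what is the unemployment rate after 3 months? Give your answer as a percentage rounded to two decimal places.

Unemployment rate after three months ≈ 4.49%.

With a fixed labor force, u_{t+1} = u_t + s·(1−u_t) − f·u_t = u_t·(1−s−f) + s.
Here 1−s−f = 0.587 and s = 0.022.
u_1 = 0.012000 × 0.587 + 0.022 = 0.029044.
u_2 = 0.029044 × 0.587 + 0.022 = 0.039049.
u_3 = 0.039049 × 0.587 + 0.022 = 0.044922.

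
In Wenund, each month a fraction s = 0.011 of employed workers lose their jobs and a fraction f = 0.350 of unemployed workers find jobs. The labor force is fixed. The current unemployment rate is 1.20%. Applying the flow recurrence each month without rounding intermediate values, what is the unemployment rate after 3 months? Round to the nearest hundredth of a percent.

With a fixed labor force, u_{t+1} = u_t + s·(1−u_t) − f·u_t = u_t·(1−s−f) + s.
Here 1−s−f = 0.639 and s = 0.011.
u_1 = 0.012000 × 0.639 + 0.011 = 0.018668.
u_2 = 0.018668 × 0.639 + 0.011 = 0.022929.
u_3 = 0.022929 × 0.639 + 0.011 = 0.025652.

Unemployment rate after three months ≈ 2.57%.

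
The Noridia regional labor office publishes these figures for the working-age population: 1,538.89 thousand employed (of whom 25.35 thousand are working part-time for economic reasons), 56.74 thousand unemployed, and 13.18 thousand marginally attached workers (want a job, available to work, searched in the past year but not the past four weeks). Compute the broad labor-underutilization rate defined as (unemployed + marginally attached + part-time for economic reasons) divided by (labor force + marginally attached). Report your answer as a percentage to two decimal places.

Broad underutilization rate ≈ 5.92%.

Labor force = 1,538.89 + 56.74 = 1,595.63 thousand.
Numerator = 56.74 + 13.18 + 25.35 = 95.27 thousand.
Denominator = 1,595.63 + 13.18 = 1,608.81 thousand.
Broad rate = 95.27 / 1,608.81 = 5.92%.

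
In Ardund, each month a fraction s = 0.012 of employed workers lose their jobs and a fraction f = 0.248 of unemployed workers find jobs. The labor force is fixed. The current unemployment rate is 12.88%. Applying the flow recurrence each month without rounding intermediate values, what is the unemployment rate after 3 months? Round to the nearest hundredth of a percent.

Unemployment rate after three months ≈ 7.96%.

With a fixed labor force, u_{t+1} = u_t + s·(1−u_t) − f·u_t = u_t·(1−s−f) + s.
Here 1−s−f = 0.740 and s = 0.012.
u_1 = 0.128800 × 0.740 + 0.012 = 0.107312.
u_2 = 0.107312 × 0.740 + 0.012 = 0.091411.
u_3 = 0.091411 × 0.740 + 0.012 = 0.079644.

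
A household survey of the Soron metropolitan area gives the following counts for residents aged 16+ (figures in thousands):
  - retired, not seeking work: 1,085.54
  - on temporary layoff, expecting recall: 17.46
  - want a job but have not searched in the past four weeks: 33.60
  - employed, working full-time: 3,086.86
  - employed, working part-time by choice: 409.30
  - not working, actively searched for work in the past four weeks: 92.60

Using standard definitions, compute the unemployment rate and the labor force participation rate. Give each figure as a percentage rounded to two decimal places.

Unemployment rate ≈ 3.05%; labor force participation rate ≈ 76.32%.

Employed = 3,086.86 + 409.30 = 3,496.16 thousand.
Unemployed = 17.46 + 92.60 = 110.06 thousand (jobless and actively searching, or on temporary layoff).
Labor force = 3,496.16 + 110.06 = 3,606.22 thousand.
Not in labor force = 1,085.54 + 33.60 = 1,119.14 thousand (those not working and not actively searching are outside the labor force — including those who want a job but have given up searching).
Civilian working-age population = 3,606.22 + 1,119.14 = 4,725.36 thousand.
Unemployment rate = 110.06 / 3,606.22 = 3.05%.
Labor force participation rate = 3,606.22 / 4,725.36 = 76.32%.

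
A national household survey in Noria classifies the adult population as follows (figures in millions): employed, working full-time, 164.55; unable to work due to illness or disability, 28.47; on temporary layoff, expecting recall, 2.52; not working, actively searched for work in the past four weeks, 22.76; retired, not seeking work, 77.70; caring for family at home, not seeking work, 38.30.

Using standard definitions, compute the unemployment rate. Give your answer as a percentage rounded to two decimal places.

Unemployment rate ≈ 13.32%.

Employed = 164.55 million.
Unemployed = 2.52 + 22.76 = 25.28 million (jobless and actively searching, or on temporary layoff).
Labor force = 164.55 + 25.28 = 189.83 million.
Unemployment rate = 25.28 / 189.83 = 13.32%.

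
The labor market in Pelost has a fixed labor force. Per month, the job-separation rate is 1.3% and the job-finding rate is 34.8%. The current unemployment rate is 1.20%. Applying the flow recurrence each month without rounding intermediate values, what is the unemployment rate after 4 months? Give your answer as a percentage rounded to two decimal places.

With a fixed labor force, u_{t+1} = u_t + s·(1−u_t) − f·u_t = u_t·(1−s−f) + s.
Here 1−s−f = 0.639 and s = 0.013.
u_1 = 0.012000 × 0.639 + 0.013 = 0.020668.
u_2 = 0.020668 × 0.639 + 0.013 = 0.026207.
u_3 = 0.026207 × 0.639 + 0.013 = 0.029746.
u_4 = 0.029746 × 0.639 + 0.013 = 0.032008.

Unemployment rate after four months ≈ 3.20%.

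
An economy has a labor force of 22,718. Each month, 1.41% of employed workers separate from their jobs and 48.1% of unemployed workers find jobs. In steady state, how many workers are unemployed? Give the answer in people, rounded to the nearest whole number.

Steady-state unemployment rate u* = s/(s+f) = 1.41/(1.41+48.1) = 0.028479.
Unemployed = u* × labor force = 0.028479 × 22,718 ≈ 647.

About 647 are unemployed in steady state.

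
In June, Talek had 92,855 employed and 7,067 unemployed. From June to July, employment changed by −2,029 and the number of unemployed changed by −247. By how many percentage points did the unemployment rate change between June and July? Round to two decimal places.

The unemployment rate changed by −0.09 percentage points.

June: labor force = 92,855 + 7,067 = 99,922; u = 7,067/99,922 = 7.07%.
July: labor force = 90,826 + 6,820 = 97,646; u = 6,820/97,646 = 6.98%.
Change = 6.98% − 7.07% = −0.09 pp.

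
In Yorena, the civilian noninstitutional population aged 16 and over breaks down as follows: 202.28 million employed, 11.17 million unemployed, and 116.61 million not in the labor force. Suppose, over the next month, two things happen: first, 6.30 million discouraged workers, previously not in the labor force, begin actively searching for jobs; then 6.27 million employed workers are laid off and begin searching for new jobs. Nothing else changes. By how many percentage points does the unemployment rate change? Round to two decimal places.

The unemployment rate changes by +5.57 percentage points.

Initially, labor force = 202.28 + 11.17 = 213.45 million, so u = 11.17/213.45 = 5.23%.
After the first change, unemployed and labor force both rise by 6.30 → E = 202.28, U = 17.47, labor force = 219.75 million.
After the second change, employed falls and unemployed rises by 6.27; labor force unchanged → E = 196.01, U = 23.74, labor force = 219.75 million.
New unemployment rate = 23.74 / 219.75 = 10.80%.
Change = 10.80% − 5.23% = +5.57 percentage points.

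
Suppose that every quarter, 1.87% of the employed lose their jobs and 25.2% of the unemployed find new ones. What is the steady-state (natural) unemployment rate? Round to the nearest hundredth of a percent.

Steady-state unemployment rate ≈ 6.91%.

At steady state the flows balance: s·E = f·U, so U/(E+U) = s/(s+f).
u* = 1.87 / (1.87 + 25.2) = 1.87 / 27.07 = 6.91%.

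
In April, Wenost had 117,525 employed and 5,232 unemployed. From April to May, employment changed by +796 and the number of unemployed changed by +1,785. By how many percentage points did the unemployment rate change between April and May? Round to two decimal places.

The unemployment rate changed by +1.34 percentage points.

April: labor force = 117,525 + 5,232 = 122,757; u = 5,232/122,757 = 4.26%.
May: labor force = 118,321 + 7,017 = 125,338; u = 7,017/125,338 = 5.60%.
Change = 5.60% − 4.26% = +1.34 pp.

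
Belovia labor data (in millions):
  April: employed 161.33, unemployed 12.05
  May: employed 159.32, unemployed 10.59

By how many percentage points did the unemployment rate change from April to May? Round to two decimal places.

The unemployment rate changed by −0.72 percentage points.

April: labor force = 161.33 + 12.05 = 173.38; u = 12.05/173.38 = 6.95%.
May: labor force = 159.32 + 10.59 = 169.91; u = 10.59/169.91 = 6.23%.
Change = 6.23% − 6.95% = −0.72 pp.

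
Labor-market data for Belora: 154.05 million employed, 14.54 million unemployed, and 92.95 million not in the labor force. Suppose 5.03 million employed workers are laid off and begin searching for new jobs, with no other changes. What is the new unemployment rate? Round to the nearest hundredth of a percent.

Initially, labor force = 154.05 + 14.54 = 168.59 million, so u = 14.54/168.59 = 8.62%.
After the change, employed falls and unemployed rises by 5.03; labor force unchanged → E = 149.02, U = 19.57, labor force = 168.59 million.
New unemployment rate = 19.57 / 168.59 = 11.61%.

New unemployment rate ≈ 11.61%.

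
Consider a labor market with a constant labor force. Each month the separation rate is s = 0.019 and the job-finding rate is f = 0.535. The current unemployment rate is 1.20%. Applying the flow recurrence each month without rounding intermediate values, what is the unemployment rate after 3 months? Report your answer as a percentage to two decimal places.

With a fixed labor force, u_{t+1} = u_t + s·(1−u_t) − f·u_t = u_t·(1−s−f) + s.
Here 1−s−f = 0.446 and s = 0.019.
u_1 = 0.012000 × 0.446 + 0.019 = 0.024352.
u_2 = 0.024352 × 0.446 + 0.019 = 0.029861.
u_3 = 0.029861 × 0.446 + 0.019 = 0.032318.

Unemployment rate after three months ≈ 3.23%.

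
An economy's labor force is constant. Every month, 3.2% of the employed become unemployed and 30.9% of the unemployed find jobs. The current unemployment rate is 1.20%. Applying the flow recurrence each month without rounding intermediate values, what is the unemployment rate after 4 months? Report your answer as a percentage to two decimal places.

Unemployment rate after four months ≈ 7.84%.

With a fixed labor force, u_{t+1} = u_t + s·(1−u_t) − f·u_t = u_t·(1−s−f) + s.
Here 1−s−f = 0.659 and s = 0.032.
u_1 = 0.012000 × 0.659 + 0.032 = 0.039908.
u_2 = 0.039908 × 0.659 + 0.032 = 0.058299.
u_3 = 0.058299 × 0.659 + 0.032 = 0.070419.
u_4 = 0.070419 × 0.659 + 0.032 = 0.078406.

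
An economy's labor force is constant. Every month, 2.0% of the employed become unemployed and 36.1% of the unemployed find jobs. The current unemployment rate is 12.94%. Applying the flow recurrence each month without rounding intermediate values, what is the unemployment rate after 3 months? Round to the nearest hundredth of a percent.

With a fixed labor force, u_{t+1} = u_t + s·(1−u_t) − f·u_t = u_t·(1−s−f) + s.
Here 1−s−f = 0.619 and s = 0.020.
u_1 = 0.129400 × 0.619 + 0.020 = 0.100099.
u_2 = 0.100099 × 0.619 + 0.020 = 0.081961.
u_3 = 0.081961 × 0.619 + 0.020 = 0.070734.

Unemployment rate after three months ≈ 7.07%.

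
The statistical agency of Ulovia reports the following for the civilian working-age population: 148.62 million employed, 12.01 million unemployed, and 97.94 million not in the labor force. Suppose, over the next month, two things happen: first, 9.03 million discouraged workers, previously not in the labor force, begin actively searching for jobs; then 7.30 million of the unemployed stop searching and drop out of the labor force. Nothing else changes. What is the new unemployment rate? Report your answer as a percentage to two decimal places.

Initially, labor force = 148.62 + 12.01 = 160.63 million, so u = 12.01/160.63 = 7.48%.
After the first change, unemployed and labor force both rise by 9.03 → E = 148.62, U = 21.04, labor force = 169.66 million.
After the second change, unemployed and labor force both fall by 7.30 → E = 148.62, U = 13.74, labor force = 162.36 million.
New unemployment rate = 13.74 / 162.36 = 8.46%.

New unemployment rate ≈ 8.46%.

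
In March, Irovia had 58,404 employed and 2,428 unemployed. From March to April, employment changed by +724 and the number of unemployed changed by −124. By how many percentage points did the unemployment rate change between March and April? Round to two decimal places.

The unemployment rate changed by −0.24 percentage points.

March: labor force = 58,404 + 2,428 = 60,832; u = 2,428/60,832 = 3.99%.
April: labor force = 59,128 + 2,304 = 61,432; u = 2,304/61,432 = 3.75%.
Change = 3.75% − 3.99% = −0.24 pp.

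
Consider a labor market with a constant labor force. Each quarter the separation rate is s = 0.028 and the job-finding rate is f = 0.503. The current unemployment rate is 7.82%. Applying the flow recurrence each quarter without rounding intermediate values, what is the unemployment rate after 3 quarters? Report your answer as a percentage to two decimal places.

With a fixed labor force, u_{t+1} = u_t + s·(1−u_t) − f·u_t = u_t·(1−s−f) + s.
Here 1−s−f = 0.469 and s = 0.028.
u_1 = 0.078200 × 0.469 + 0.028 = 0.064676.
u_2 = 0.064676 × 0.469 + 0.028 = 0.058333.
u_3 = 0.058333 × 0.469 + 0.028 = 0.055358.

Unemployment rate after three quarters ≈ 5.54%.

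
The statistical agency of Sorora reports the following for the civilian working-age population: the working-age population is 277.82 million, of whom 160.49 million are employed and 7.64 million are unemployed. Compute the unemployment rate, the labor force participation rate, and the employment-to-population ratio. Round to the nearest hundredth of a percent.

Unemployment rate ≈ 4.54%; labor force participation rate ≈ 60.52%; employment-population ratio ≈ 57.77%.

Labor force = employed + unemployed = 160.49 + 7.64 = 168.13 million.
Unemployment rate = 7.64 / 168.13 = 4.54%.
Labor force participation rate = 168.13 / 277.82 = 60.52%.
Employment-population ratio = 160.49 / 277.82 = 57.77%.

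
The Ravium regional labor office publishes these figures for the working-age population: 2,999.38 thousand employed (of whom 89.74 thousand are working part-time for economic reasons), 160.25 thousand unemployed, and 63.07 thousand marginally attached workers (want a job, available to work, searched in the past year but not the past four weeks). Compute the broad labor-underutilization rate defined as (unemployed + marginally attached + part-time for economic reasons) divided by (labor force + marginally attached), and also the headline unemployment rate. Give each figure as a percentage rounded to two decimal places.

Broad underutilization rate ≈ 9.71%; headline unemployment rate ≈ 5.07%.

Labor force = 2,999.38 + 160.25 = 3,159.63 thousand.
Numerator = 160.25 + 63.07 + 89.74 = 313.06 thousand.
Denominator = 3,159.63 + 63.07 = 3,222.70 thousand.
Broad rate = 313.06 / 3,222.70 = 9.71%.
Headline unemployment rate = 160.25 / 3,159.63 = 5.07%.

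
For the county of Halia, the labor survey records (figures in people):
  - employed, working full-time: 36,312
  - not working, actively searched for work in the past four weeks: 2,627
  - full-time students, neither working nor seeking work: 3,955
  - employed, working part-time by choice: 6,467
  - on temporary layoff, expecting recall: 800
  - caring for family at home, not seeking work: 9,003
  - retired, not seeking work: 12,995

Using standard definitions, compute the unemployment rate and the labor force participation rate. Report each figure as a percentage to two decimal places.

Employed = 36,312 + 6,467 = 42,779.
Unemployed = 2,627 + 800 = 3,427 (jobless and actively searching, or on temporary layoff).
Labor force = 42,779 + 3,427 = 46,206.
Not in labor force = 3,955 + 9,003 + 12,995 = 25,953 (those not working and not actively searching are outside the labor force).
Civilian working-age population = 46,206 + 25,953 = 72,159.
Unemployment rate = 3,427 / 46,206 = 7.42%.
Labor force participation rate = 46,206 / 72,159 = 64.03%.

Unemployment rate ≈ 7.42%; labor force participation rate ≈ 64.03%.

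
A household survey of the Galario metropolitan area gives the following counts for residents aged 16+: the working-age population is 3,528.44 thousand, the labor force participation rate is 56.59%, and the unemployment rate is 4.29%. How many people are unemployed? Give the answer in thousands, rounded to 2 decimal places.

Labor force = 0.5659 × 3,528.44 = 1,996.74 thousand.
Unemployed = 0.0429 × 1,996.74 ≈ 85.66 thousand.

About 85.66 thousand are unemployed.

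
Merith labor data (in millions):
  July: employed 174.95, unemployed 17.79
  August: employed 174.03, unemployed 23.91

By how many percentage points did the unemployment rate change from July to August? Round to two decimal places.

The unemployment rate changed by +2.85 percentage points.

July: labor force = 174.95 + 17.79 = 192.74; u = 17.79/192.74 = 9.23%.
August: labor force = 174.03 + 23.91 = 197.94; u = 23.91/197.94 = 12.08%.
Change = 12.08% − 9.23% = +2.85 pp.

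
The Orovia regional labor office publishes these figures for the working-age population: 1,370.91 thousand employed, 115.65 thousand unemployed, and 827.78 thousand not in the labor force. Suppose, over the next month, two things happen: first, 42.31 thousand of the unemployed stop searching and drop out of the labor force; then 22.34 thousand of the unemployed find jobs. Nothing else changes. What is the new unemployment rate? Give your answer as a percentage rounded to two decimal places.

New unemployment rate ≈ 3.53%.

Initially, labor force = 1,370.91 + 115.65 = 1,486.56 thousand, so u = 115.65/1,486.56 = 7.78%.
After the first change, unemployed and labor force both fall by 42.31 → E = 1,370.91, U = 73.34, labor force = 1,444.25 thousand.
After the second change, unemployed falls and employed rises by 22.34; labor force unchanged → E = 1,393.25, U = 51.00, labor force = 1,444.25 thousand.
New unemployment rate = 51.00 / 1,444.25 = 3.53%.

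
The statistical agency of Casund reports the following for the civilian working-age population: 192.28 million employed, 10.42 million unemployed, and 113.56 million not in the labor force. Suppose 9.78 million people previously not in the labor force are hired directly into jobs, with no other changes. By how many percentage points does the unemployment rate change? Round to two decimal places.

The unemployment rate changes by −0.24 percentage points.

Initially, labor force = 192.28 + 10.42 = 202.70 million, so u = 10.42/202.70 = 5.14%.
After the change, employed and labor force both rise by 9.78; unemployed unchanged → E = 202.06, U = 10.42, labor force = 212.48 million.
New unemployment rate = 10.42 / 212.48 = 4.90%.
Change = 4.90% − 5.14% = −0.24 percentage points.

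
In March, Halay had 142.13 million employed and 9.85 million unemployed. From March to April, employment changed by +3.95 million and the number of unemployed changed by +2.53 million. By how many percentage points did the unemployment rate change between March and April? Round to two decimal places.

March: labor force = 142.13 + 9.85 = 151.98; u = 9.85/151.98 = 6.48%.
April: labor force = 146.08 + 12.38 = 158.46; u = 12.38/158.46 = 7.81%.
Change = 7.81% − 6.48% = +1.33 pp.

The unemployment rate changed by +1.33 percentage points.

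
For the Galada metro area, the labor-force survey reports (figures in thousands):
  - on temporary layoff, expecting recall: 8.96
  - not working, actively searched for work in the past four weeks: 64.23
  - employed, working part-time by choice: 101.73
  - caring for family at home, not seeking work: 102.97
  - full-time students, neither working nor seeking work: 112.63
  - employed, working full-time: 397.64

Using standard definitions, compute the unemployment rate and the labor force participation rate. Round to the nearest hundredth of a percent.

Employed = 101.73 + 397.64 = 499.37 thousand.
Unemployed = 8.96 + 64.23 = 73.19 thousand (jobless and actively searching, or on temporary layoff).
Labor force = 499.37 + 73.19 = 572.56 thousand.
Not in labor force = 102.97 + 112.63 = 215.60 thousand (those not working and not actively searching are outside the labor force).
Civilian working-age population = 572.56 + 215.60 = 788.16 thousand.
Unemployment rate = 73.19 / 572.56 = 12.78%.
Labor force participation rate = 572.56 / 788.16 = 72.65%.

Unemployment rate ≈ 12.78%; labor force participation rate ≈ 72.65%.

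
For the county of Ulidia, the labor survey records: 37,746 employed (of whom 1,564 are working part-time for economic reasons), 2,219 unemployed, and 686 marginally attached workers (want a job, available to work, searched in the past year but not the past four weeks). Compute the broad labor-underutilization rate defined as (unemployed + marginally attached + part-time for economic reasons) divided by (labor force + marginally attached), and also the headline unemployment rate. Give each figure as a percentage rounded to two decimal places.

Labor force = 37,746 + 2,219 = 39,965.
Numerator = 2,219 + 686 + 1,564 = 4,469.
Denominator = 39,965 + 686 = 40,651.
Broad rate = 4,469 / 40,651 = 10.99%.
Headline unemployment rate = 2,219 / 39,965 = 5.55%.

Broad underutilization rate ≈ 10.99%; headline unemployment rate ≈ 5.55%.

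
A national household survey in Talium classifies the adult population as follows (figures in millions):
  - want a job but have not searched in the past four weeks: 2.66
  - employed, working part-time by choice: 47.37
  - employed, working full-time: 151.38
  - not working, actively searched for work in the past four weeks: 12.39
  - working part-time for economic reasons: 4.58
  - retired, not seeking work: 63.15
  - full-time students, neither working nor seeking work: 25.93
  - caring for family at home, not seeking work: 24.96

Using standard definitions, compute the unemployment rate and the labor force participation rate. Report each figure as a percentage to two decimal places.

Unemployment rate ≈ 5.74%; labor force participation rate ≈ 64.89%.

Employed = 47.37 + 151.38 + 4.58 = 203.33 million (anyone who worked, including part-time for economic reasons, counts as employed).
Unemployed = 12.39 million.
Labor force = 203.33 + 12.39 = 215.72 million.
Not in labor force = 2.66 + 63.15 + 25.93 + 24.96 = 116.70 million (those not working and not actively searching are outside the labor force — including those who want a job but have given up searching).
Civilian working-age population = 215.72 + 116.70 = 332.42 million.
Unemployment rate = 12.39 / 215.72 = 5.74%.
Labor force participation rate = 215.72 / 332.42 = 64.89%.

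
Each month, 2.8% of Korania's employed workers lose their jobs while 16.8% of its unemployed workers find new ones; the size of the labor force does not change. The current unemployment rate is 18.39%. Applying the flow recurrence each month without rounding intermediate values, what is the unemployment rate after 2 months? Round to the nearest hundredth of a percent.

With a fixed labor force, u_{t+1} = u_t + s·(1−u_t) − f·u_t = u_t·(1−s−f) + s.
Here 1−s−f = 0.804 and s = 0.028.
u_1 = 0.183900 × 0.804 + 0.028 = 0.175856.
u_2 = 0.175856 × 0.804 + 0.028 = 0.169388.

Unemployment rate after two months ≈ 16.94%.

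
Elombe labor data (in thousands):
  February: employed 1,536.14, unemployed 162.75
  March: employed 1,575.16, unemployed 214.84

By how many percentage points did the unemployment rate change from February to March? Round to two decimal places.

February: labor force = 1,536.14 + 162.75 = 1,698.89; u = 162.75/1,698.89 = 9.58%.
March: labor force = 1,575.16 + 214.84 = 1,790.00; u = 214.84/1,790.00 = 12.00%.
Change = 12.00% − 9.58% = +2.42 pp.

The unemployment rate changed by +2.42 percentage points.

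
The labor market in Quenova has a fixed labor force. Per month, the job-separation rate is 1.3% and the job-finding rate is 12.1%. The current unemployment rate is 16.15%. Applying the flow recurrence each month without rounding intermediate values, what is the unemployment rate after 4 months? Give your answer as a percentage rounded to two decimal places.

Unemployment rate after four months ≈ 13.33%.

With a fixed labor force, u_{t+1} = u_t + s·(1−u_t) − f·u_t = u_t·(1−s−f) + s.
Here 1−s−f = 0.866 and s = 0.013.
u_1 = 0.161500 × 0.866 + 0.013 = 0.152859.
u_2 = 0.152859 × 0.866 + 0.013 = 0.145376.
u_3 = 0.145376 × 0.866 + 0.013 = 0.138896.
u_4 = 0.138896 × 0.866 + 0.013 = 0.133284.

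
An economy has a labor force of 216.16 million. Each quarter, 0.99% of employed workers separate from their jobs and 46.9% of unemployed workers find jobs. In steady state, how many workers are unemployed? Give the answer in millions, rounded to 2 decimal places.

Steady-state unemployment rate u* = s/(s+f) = 0.99/(0.99+46.9) = 0.020672.
Unemployed = u* × labor force = 0.020672 × 216.16 ≈ 4.47 million.

About 4.47 million are unemployed in steady state.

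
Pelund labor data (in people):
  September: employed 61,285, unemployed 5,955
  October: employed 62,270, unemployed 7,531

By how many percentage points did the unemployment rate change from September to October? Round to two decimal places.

The unemployment rate changed by +1.93 percentage points.

September: labor force = 61,285 + 5,955 = 67,240; u = 5,955/67,240 = 8.86%.
October: labor force = 62,270 + 7,531 = 69,801; u = 7,531/69,801 = 10.79%.
Change = 10.79% − 8.86% = +1.93 pp.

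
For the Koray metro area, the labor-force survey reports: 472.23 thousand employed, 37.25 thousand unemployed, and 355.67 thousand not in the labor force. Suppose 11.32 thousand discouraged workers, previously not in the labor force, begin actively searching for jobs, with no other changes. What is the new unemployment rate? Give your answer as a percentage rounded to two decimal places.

Initially, labor force = 472.23 + 37.25 = 509.48 thousand, so u = 37.25/509.48 = 7.31%.
After the change, unemployed and labor force both rise by 11.32 → E = 472.23, U = 48.57, labor force = 520.80 thousand.
New unemployment rate = 48.57 / 520.80 = 9.33%.

New unemployment rate ≈ 9.33%.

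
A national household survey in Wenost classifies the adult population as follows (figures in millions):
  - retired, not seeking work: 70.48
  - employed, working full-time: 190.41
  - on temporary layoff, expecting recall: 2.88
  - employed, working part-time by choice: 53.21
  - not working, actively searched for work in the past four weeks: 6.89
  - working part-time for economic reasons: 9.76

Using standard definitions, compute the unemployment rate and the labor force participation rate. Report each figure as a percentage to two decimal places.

Unemployment rate ≈ 3.71%; labor force participation rate ≈ 78.87%.

Employed = 190.41 + 53.21 + 9.76 = 253.38 million (anyone who worked, including part-time for economic reasons, counts as employed).
Unemployed = 2.88 + 6.89 = 9.77 million (jobless and actively searching, or on temporary layoff).
Labor force = 253.38 + 9.77 = 263.15 million.
Not in labor force = 70.48 million (those not working and not actively searching are outside the labor force).
Civilian working-age population = 263.15 + 70.48 = 333.63 million.
Unemployment rate = 9.77 / 263.15 = 3.71%.
Labor force participation rate = 263.15 / 333.63 = 78.87%.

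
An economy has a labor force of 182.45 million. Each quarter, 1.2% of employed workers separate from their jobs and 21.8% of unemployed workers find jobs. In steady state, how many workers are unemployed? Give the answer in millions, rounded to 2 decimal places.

About 9.52 million are unemployed in steady state.

Steady-state unemployment rate u* = s/(s+f) = 1.2/(1.2+21.8) = 0.052174.
Unemployed = u* × labor force = 0.052174 × 182.45 ≈ 9.52 million.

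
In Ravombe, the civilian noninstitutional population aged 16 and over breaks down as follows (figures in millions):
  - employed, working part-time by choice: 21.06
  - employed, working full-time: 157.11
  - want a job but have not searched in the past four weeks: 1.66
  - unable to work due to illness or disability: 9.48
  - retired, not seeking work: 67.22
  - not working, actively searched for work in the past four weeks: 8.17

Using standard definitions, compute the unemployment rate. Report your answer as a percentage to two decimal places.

Unemployment rate ≈ 4.38%.

Employed = 21.06 + 157.11 = 178.17 million.
Unemployed = 8.17 million.
Labor force = 178.17 + 8.17 = 186.34 million.
Unemployment rate = 8.17 / 186.34 = 4.38%.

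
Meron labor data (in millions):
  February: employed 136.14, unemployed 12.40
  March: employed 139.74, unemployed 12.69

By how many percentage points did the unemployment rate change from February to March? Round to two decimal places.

February: labor force = 136.14 + 12.40 = 148.54; u = 12.40/148.54 = 8.35%.
March: labor force = 139.74 + 12.69 = 152.43; u = 12.69/152.43 = 8.33%.
Change = 8.33% − 8.35% = −0.02 pp.

The unemployment rate changed by −0.02 percentage points.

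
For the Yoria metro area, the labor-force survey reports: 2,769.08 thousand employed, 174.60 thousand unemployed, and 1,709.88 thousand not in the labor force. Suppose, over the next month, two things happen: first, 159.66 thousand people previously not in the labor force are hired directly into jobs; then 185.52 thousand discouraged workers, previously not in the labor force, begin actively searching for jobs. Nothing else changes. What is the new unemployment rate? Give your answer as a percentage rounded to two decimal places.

New unemployment rate ≈ 10.95%.

Initially, labor force = 2,769.08 + 174.60 = 2,943.68 thousand, so u = 174.60/2,943.68 = 5.93%.
After the first change, employed and labor force both rise by 159.66; unemployed unchanged → E = 2,928.74, U = 174.60, labor force = 3,103.34 thousand.
After the second change, unemployed and labor force both rise by 185.52 → E = 2,928.74, U = 360.12, labor force = 3,288.86 thousand.
New unemployment rate = 360.12 / 3,288.86 = 10.95%.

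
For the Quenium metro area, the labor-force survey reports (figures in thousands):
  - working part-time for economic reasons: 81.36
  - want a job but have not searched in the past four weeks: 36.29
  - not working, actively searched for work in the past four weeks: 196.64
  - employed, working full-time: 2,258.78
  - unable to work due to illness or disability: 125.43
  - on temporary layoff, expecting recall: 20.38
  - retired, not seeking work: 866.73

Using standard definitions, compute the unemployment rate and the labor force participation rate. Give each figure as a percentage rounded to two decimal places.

Unemployment rate ≈ 8.49%; labor force participation rate ≈ 71.32%.

Employed = 81.36 + 2,258.78 = 2,340.14 thousand (anyone who worked, including part-time for economic reasons, counts as employed).
Unemployed = 196.64 + 20.38 = 217.02 thousand (jobless and actively searching, or on temporary layoff).
Labor force = 2,340.14 + 217.02 = 2,557.16 thousand.
Not in labor force = 36.29 + 125.43 + 866.73 = 1,028.45 thousand (those not working and not actively searching are outside the labor force — including those who want a job but have given up searching).
Civilian working-age population = 2,557.16 + 1,028.45 = 3,585.61 thousand.
Unemployment rate = 217.02 / 2,557.16 = 8.49%.
Labor force participation rate = 2,557.16 / 3,585.61 = 71.32%.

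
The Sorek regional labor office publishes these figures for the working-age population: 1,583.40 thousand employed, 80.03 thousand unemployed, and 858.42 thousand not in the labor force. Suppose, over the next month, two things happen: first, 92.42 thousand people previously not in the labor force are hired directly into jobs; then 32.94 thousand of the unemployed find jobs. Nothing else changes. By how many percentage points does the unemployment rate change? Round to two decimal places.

Initially, labor force = 1,583.40 + 80.03 = 1,663.43 thousand, so u = 80.03/1,663.43 = 4.81%.
After the first change, employed and labor force both rise by 92.42; unemployed unchanged → E = 1,675.82, U = 80.03, labor force = 1,755.85 thousand.
After the second change, unemployed falls and employed rises by 32.94; labor force unchanged → E = 1,708.76, U = 47.09, labor force = 1,755.85 thousand.
New unemployment rate = 47.09 / 1,755.85 = 2.68%.
Change = 2.68% − 4.81% = −2.13 percentage points.

The unemployment rate changes by −2.13 percentage points.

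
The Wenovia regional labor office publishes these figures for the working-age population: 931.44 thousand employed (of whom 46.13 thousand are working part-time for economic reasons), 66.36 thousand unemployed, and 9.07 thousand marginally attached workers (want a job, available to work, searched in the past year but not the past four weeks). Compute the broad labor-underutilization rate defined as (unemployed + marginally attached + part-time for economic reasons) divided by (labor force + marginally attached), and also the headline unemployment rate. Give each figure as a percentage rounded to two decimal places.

Labor force = 931.44 + 66.36 = 997.80 thousand.
Numerator = 66.36 + 9.07 + 46.13 = 121.56 thousand.
Denominator = 997.80 + 9.07 = 1,006.87 thousand.
Broad rate = 121.56 / 1,006.87 = 12.07%.
Headline unemployment rate = 66.36 / 997.80 = 6.65%.

Broad underutilization rate ≈ 12.07%; headline unemployment rate ≈ 6.65%.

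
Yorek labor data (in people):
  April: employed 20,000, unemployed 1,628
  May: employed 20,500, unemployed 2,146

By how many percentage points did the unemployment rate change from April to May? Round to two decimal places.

The unemployment rate changed by +1.95 percentage points.

April: labor force = 20,000 + 1,628 = 21,628; u = 1,628/21,628 = 7.53%.
May: labor force = 20,500 + 2,146 = 22,646; u = 2,146/22,646 = 9.48%.
Change = 9.48% − 7.53% = +1.95 pp.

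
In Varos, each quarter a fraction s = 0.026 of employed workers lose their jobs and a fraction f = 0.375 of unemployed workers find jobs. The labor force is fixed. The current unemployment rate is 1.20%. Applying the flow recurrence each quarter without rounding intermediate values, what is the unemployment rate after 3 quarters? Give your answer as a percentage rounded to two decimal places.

Unemployment rate after three quarters ≈ 5.35%.

With a fixed labor force, u_{t+1} = u_t + s·(1−u_t) − f·u_t = u_t·(1−s−f) + s.
Here 1−s−f = 0.599 and s = 0.026.
u_1 = 0.012000 × 0.599 + 0.026 = 0.033188.
u_2 = 0.033188 × 0.599 + 0.026 = 0.045880.
u_3 = 0.045880 × 0.599 + 0.026 = 0.053482.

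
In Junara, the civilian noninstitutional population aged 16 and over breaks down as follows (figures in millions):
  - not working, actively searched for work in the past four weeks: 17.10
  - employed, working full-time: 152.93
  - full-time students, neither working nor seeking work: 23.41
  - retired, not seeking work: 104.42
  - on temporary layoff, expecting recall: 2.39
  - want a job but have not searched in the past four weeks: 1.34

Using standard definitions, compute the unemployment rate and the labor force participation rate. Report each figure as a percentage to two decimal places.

Unemployment rate ≈ 11.30%; labor force participation rate ≈ 57.17%.

Employed = 152.93 million.
Unemployed = 17.10 + 2.39 = 19.49 million (jobless and actively searching, or on temporary layoff).
Labor force = 152.93 + 19.49 = 172.42 million.
Not in labor force = 23.41 + 104.42 + 1.34 = 129.17 million (those not working and not actively searching are outside the labor force — including those who want a job but have given up searching).
Civilian working-age population = 172.42 + 129.17 = 301.59 million.
Unemployment rate = 19.49 / 172.42 = 11.30%.
Labor force participation rate = 172.42 / 301.59 = 57.17%.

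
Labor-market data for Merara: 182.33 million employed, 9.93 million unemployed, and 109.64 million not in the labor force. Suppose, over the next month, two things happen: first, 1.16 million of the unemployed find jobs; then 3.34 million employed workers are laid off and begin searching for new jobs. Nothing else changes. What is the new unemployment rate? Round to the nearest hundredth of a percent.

Initially, labor force = 182.33 + 9.93 = 192.26 million, so u = 9.93/192.26 = 5.16%.
After the first change, unemployed falls and employed rises by 1.16; labor force unchanged → E = 183.49, U = 8.77, labor force = 192.26 million.
After the second change, employed falls and unemployed rises by 3.34; labor force unchanged → E = 180.15, U = 12.11, labor force = 192.26 million.
New unemployment rate = 12.11 / 192.26 = 6.30%.

New unemployment rate ≈ 6.30%.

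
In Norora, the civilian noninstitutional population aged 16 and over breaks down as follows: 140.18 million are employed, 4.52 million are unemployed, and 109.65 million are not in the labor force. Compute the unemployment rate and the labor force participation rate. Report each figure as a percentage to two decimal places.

Labor force = employed + unemployed = 140.18 + 4.52 = 144.70 million.
Working-age population = 144.70 + 109.65 = 254.35 million.
Unemployment rate = 4.52 / 144.70 = 3.12%.
Labor force participation rate = 144.70 / 254.35 = 56.89%.

Unemployment rate ≈ 3.12%; labor force participation rate ≈ 56.89%.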